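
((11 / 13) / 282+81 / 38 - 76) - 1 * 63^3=-8710959380 / 34827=-250120.87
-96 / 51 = -32 / 17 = -1.88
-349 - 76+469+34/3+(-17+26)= 193/3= 64.33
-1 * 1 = -1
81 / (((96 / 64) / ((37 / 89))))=1998 / 89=22.45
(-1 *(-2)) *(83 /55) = 166 /55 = 3.02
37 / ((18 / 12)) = 74 / 3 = 24.67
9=9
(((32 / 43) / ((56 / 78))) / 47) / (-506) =-156 / 3579191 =-0.00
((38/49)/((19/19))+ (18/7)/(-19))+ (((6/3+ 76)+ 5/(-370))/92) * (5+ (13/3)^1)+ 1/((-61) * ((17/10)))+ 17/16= 378776558135/39436579056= 9.60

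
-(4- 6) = 2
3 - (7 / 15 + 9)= -97 / 15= -6.47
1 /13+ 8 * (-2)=-207 /13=-15.92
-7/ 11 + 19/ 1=202/ 11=18.36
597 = 597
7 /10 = 0.70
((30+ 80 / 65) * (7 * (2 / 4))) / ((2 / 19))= 26999 / 26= 1038.42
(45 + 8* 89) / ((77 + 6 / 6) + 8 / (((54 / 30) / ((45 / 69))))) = 52233 / 5582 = 9.36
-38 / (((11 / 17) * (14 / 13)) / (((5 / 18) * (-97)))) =2036515 / 1386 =1469.35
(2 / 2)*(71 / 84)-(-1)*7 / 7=155 / 84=1.85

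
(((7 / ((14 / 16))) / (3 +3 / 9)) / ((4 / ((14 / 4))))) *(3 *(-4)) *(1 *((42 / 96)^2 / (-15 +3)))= 0.40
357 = 357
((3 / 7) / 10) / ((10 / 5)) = 3 / 140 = 0.02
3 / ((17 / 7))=21 / 17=1.24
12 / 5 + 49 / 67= 1049 / 335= 3.13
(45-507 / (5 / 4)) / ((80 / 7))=-12621 / 400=-31.55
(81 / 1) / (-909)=-9 / 101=-0.09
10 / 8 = 1.25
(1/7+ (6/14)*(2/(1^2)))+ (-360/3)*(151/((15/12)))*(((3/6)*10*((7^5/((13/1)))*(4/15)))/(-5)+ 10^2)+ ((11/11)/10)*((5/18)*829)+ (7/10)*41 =8302504439/2340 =3548078.82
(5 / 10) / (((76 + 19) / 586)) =293 / 95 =3.08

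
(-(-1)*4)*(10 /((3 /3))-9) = 4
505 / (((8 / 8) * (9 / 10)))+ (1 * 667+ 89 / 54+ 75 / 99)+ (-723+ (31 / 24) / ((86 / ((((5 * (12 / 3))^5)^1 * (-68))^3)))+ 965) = -3952606445567999999962388975 / 25542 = -154749293147286821703953.80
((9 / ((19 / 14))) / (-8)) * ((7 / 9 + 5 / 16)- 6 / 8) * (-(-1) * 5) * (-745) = 1277675 / 1216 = 1050.72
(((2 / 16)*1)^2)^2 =1 / 4096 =0.00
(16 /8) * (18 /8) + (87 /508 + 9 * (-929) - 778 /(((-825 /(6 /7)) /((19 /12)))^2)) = -8356.33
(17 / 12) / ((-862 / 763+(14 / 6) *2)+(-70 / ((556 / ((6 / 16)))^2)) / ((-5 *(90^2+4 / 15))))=3897656884129792 / 9731070893818273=0.40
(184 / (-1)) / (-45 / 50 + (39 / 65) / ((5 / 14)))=-9200 / 39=-235.90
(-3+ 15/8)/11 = -9/88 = -0.10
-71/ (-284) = 1/ 4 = 0.25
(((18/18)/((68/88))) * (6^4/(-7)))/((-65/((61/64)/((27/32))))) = 32208/7735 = 4.16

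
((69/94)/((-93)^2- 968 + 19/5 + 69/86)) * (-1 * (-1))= 4945/51775341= 0.00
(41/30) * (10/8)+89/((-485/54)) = -8.20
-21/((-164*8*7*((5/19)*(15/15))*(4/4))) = 57/6560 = 0.01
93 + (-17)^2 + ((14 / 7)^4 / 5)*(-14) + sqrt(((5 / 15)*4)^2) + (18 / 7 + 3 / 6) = 71737 / 210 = 341.60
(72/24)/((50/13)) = 39/50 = 0.78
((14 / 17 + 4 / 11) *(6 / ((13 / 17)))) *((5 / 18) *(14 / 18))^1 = 2590 / 1287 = 2.01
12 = 12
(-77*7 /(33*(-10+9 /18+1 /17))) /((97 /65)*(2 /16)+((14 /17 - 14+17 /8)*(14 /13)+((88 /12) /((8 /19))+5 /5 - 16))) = -14727440 /79156353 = -0.19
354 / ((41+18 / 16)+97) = 944 / 371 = 2.54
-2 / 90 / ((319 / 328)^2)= -107584 / 4579245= -0.02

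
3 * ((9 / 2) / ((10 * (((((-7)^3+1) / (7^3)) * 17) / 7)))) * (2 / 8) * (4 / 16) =-7203 / 206720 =-0.03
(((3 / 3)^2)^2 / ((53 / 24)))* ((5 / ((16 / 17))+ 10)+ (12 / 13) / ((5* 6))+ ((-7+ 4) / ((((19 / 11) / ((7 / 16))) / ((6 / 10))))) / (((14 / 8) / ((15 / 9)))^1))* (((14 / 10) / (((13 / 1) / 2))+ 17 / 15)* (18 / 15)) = 232441767 / 21272875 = 10.93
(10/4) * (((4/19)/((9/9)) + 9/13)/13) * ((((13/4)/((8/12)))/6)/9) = 0.02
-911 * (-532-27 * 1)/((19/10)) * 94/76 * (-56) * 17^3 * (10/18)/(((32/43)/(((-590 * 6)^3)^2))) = -48372483214271231178967767600000000/361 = -133995798377482634844786100000000.00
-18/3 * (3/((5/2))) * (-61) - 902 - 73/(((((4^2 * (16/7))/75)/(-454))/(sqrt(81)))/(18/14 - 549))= -107212446721/320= -335038896.00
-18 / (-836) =0.02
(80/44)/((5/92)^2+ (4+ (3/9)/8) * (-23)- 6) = -101568/5527885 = -0.02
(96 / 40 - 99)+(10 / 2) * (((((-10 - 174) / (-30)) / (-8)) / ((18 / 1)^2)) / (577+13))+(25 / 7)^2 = -4712171591 / 56201040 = -83.84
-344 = -344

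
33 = 33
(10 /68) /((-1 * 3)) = -5 /102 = -0.05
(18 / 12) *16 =24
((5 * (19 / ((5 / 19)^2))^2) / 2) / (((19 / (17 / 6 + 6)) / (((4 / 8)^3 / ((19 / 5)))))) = 6907013 / 2400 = 2877.92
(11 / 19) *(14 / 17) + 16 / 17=458 / 323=1.42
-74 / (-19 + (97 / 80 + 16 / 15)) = 17760 / 4013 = 4.43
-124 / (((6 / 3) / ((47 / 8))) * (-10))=1457 / 40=36.42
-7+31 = 24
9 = 9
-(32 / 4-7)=-1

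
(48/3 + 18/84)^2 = 51529/196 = 262.90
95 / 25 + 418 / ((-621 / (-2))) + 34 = 121549 / 3105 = 39.15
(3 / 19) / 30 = 1 / 190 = 0.01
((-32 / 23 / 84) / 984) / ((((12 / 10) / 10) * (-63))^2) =-625 / 2122148889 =-0.00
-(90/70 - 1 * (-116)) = -821/7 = -117.29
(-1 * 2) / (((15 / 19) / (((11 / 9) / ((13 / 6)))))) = -836 / 585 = -1.43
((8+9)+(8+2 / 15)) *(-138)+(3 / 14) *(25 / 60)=-971127 / 280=-3468.31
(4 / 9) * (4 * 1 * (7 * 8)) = 896 / 9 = 99.56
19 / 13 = 1.46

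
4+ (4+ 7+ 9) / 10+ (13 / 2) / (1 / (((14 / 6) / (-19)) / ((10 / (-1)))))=6.08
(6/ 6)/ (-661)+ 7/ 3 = 4624/ 1983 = 2.33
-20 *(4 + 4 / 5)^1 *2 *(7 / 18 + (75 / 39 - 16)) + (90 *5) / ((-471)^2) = 2526425854 / 961311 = 2628.10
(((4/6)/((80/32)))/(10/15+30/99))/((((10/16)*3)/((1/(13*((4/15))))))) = 11/260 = 0.04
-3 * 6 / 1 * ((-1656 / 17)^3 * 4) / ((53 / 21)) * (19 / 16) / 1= 8153919260928 / 260389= 31314376.80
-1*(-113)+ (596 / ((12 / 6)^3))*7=1269 / 2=634.50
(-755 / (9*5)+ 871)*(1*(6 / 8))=1922 / 3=640.67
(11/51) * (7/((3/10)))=770/153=5.03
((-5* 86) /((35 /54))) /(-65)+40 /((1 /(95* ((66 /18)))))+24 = 19065692 /1365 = 13967.54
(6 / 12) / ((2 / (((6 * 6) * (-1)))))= -9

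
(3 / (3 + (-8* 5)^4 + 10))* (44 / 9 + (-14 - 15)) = -217 / 7680039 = -0.00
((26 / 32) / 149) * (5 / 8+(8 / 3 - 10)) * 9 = -6279 / 19072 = -0.33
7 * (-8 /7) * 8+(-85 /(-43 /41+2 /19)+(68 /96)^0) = 3982 /147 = 27.09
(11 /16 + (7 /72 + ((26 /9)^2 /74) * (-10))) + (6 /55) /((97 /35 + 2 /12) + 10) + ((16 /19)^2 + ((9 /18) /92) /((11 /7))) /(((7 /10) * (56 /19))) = 34733057923 /3230300769696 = 0.01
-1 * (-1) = 1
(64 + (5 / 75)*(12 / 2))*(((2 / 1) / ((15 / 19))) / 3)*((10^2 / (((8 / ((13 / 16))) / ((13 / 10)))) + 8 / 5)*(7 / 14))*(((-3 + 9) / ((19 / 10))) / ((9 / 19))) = 4830161 / 1800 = 2683.42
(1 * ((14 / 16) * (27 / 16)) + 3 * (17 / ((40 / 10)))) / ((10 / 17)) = 30957 / 1280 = 24.19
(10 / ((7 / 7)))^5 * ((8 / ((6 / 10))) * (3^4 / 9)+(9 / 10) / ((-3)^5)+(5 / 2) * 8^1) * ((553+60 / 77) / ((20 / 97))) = 78171677211500 / 2079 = 37600614339.35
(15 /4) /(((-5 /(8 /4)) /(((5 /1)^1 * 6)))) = -45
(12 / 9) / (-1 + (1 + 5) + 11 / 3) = 2 / 13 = 0.15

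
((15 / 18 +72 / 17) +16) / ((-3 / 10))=-10745 / 153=-70.23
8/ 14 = 4/ 7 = 0.57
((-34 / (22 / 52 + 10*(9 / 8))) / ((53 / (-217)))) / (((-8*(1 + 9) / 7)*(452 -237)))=-335699 / 69167650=-0.00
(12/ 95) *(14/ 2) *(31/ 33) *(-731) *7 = -4250.29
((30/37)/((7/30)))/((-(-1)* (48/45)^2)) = 50625/16576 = 3.05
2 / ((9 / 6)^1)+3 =13 / 3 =4.33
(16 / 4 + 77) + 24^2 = 657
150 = 150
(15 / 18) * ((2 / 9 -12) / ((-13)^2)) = -265 / 4563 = -0.06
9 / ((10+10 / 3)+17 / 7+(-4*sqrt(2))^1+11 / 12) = 28224*sqrt(2) / 193001+117684 / 193001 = 0.82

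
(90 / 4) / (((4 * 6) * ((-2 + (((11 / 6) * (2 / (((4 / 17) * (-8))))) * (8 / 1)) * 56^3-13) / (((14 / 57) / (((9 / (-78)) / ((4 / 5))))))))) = 91 / 155991767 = 0.00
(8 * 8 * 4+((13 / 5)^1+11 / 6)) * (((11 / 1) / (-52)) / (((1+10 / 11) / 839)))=-61012919 / 2520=-24211.48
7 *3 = 21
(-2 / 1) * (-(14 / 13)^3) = 5488 / 2197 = 2.50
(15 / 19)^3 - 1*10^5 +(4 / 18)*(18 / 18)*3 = -2057676157 / 20577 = -99998.84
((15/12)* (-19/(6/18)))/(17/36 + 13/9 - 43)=855/493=1.73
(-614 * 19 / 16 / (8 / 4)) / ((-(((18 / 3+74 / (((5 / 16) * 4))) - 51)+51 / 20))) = 5833 / 268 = 21.76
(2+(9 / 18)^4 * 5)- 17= -235 / 16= -14.69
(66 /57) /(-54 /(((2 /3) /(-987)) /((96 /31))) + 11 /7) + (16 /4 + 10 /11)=55121620364 /11228467525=4.91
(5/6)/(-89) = -5/534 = -0.01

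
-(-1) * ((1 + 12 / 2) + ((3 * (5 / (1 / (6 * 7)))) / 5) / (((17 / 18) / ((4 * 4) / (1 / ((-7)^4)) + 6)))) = 87141215 / 17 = 5125953.82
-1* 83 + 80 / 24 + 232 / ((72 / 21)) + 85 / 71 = -767 / 71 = -10.80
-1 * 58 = -58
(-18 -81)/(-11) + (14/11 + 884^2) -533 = 8590266/11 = 780933.27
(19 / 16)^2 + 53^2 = 719465 / 256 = 2810.41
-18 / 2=-9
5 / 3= 1.67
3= 3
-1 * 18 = -18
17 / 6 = 2.83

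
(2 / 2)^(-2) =1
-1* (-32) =32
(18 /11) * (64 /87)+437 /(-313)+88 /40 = 1002262 /499235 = 2.01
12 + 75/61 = 807/61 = 13.23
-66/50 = -33/25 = -1.32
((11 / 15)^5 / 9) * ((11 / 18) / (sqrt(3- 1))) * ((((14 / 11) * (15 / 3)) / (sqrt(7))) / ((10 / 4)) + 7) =161051 * sqrt(14) / 61509375 + 12400927 * sqrt(2) / 246037500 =0.08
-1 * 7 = -7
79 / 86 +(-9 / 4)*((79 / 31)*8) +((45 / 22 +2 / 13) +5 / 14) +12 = -81116557 / 2668666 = -30.40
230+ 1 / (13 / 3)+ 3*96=6737 / 13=518.23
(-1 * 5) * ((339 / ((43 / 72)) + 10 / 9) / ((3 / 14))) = -15407140 / 1161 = -13270.58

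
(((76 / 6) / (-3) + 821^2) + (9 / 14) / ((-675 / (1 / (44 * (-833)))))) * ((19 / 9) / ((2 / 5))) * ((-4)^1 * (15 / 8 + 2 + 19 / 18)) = -104979324793839847 / 1496281248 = -70160155.34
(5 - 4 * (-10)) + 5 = 50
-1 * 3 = -3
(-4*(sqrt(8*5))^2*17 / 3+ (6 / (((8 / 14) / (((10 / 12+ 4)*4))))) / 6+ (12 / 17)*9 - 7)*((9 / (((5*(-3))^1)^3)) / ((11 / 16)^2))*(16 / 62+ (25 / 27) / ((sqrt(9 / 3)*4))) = 570208*sqrt(3) / 1499553+ 18246656 / 14347575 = 1.93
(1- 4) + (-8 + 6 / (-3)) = -13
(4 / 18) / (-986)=-0.00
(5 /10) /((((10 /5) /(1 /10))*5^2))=1 /1000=0.00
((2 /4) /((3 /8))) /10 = 2 /15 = 0.13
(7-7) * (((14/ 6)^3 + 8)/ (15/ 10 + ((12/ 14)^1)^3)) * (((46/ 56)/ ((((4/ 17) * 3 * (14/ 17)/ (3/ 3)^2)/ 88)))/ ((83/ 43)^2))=0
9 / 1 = 9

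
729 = 729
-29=-29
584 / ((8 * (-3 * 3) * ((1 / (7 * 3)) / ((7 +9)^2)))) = -130816 / 3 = -43605.33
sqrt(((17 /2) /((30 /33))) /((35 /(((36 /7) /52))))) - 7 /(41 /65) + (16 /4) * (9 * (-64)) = -94919 /41 + 3 * sqrt(2431) /910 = -2314.94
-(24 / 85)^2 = -576 / 7225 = -0.08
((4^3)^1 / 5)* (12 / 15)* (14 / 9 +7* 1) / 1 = 87.61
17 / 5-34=-153 / 5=-30.60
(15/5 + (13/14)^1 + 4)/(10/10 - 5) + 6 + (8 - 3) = 505/56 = 9.02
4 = 4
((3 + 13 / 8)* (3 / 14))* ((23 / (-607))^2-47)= -961069857 / 20633144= -46.58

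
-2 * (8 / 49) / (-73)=16 / 3577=0.00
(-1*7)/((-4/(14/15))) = 49/30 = 1.63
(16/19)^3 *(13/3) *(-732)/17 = -12992512/116603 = -111.43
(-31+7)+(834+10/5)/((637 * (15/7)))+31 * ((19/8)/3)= 4201/3640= 1.15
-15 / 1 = -15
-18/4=-9/2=-4.50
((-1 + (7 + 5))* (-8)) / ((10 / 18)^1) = -158.40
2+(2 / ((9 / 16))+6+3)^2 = 12931 / 81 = 159.64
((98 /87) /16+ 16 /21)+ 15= 77135 /4872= 15.83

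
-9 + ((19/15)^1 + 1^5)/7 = -911/105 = -8.68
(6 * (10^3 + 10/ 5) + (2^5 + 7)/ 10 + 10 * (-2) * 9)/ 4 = 58359/ 40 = 1458.98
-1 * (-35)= 35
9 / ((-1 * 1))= -9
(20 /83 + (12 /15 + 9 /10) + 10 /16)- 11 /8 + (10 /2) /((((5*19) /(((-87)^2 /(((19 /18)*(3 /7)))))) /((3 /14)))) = 113794557 /599260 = 189.89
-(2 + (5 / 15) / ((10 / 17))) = -77 / 30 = -2.57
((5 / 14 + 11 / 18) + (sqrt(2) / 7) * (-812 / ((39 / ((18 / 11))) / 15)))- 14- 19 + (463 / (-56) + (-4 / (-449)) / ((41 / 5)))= -10440 * sqrt(2) / 143- 373895119 / 9278136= -143.55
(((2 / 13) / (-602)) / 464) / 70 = -1 / 127094240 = -0.00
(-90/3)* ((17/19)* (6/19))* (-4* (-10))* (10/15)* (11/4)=-224400/361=-621.61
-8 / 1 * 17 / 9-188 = -1828 / 9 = -203.11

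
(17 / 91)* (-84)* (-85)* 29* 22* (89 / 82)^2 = 21907347330 / 21853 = 1002486.95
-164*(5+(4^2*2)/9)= -12628/9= -1403.11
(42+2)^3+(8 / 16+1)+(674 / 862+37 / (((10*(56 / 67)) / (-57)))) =20499659407 / 241360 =84933.96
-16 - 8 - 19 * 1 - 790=-833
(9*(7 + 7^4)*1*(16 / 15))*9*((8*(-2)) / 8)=-2080512 / 5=-416102.40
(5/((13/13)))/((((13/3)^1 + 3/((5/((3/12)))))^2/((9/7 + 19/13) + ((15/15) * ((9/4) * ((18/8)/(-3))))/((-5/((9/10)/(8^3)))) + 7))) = 2.42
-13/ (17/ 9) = -117/ 17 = -6.88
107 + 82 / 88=4749 / 44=107.93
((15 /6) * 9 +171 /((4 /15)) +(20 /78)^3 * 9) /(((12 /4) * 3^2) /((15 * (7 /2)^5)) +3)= 1470873428675 /6654089052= 221.05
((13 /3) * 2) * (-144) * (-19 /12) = 1976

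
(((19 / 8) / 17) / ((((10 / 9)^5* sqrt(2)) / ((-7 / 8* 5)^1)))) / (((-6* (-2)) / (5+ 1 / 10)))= -7853517* sqrt(2) / 102400000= -0.11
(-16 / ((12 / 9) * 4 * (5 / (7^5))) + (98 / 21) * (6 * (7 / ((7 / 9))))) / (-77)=7023 / 55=127.69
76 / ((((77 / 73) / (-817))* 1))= -4532716 / 77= -58866.44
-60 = -60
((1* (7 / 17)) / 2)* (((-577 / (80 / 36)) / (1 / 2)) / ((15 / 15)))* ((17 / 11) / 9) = -4039 / 220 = -18.36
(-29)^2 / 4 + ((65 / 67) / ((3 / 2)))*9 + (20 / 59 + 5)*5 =3838613 / 15812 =242.77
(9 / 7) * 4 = 36 / 7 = 5.14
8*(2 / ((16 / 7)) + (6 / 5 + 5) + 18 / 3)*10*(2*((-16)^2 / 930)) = 267776 / 465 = 575.86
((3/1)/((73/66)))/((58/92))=9108/2117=4.30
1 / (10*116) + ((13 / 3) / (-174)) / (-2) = 139 / 10440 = 0.01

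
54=54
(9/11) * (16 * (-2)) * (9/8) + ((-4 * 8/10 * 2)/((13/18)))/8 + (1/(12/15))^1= -83833/2860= -29.31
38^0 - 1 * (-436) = 437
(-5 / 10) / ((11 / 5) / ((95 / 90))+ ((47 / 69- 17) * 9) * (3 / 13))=28405 / 1807056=0.02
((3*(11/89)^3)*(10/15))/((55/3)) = 726/3524845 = 0.00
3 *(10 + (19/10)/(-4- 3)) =2043/70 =29.19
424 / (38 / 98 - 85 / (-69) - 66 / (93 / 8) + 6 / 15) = -111099660 / 958439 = -115.92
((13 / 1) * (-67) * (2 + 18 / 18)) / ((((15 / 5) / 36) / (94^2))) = -277061616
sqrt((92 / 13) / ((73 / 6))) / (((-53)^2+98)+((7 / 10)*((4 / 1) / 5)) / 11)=550*sqrt(130962) / 758667611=0.00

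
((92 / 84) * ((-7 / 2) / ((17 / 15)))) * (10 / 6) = -575 / 102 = -5.64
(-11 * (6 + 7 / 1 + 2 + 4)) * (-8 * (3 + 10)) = 21736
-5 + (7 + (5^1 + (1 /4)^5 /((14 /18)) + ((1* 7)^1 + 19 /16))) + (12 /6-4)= 94537 /7168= 13.19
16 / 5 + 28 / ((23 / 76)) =11008 / 115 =95.72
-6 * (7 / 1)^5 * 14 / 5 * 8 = -11294304 / 5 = -2258860.80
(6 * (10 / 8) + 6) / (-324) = -1 / 24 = -0.04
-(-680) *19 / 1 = 12920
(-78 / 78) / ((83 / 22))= -22 / 83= -0.27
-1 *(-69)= 69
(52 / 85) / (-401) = -52 / 34085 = -0.00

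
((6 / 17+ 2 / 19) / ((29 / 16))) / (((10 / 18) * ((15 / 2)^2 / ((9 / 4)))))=21312 / 1170875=0.02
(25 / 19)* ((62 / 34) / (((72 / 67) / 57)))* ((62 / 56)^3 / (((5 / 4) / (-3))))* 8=-3316.11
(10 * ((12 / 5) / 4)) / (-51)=-2 / 17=-0.12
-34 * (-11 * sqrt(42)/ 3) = 374 * sqrt(42)/ 3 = 807.93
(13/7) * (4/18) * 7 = 26/9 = 2.89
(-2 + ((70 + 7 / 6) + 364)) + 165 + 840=1438.17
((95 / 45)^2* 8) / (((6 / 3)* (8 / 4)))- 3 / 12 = 2807 / 324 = 8.66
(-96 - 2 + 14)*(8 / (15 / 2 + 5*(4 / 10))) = -1344 / 19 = -70.74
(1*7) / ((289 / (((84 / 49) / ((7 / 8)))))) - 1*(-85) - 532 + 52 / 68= -902638 / 2023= -446.19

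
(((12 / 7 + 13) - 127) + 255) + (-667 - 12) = -3754 / 7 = -536.29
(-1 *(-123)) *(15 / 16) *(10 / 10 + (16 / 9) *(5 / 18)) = 24805 / 144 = 172.26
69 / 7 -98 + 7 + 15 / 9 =-1669 / 21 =-79.48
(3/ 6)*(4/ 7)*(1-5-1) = -10/ 7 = -1.43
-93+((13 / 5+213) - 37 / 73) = 44564 / 365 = 122.09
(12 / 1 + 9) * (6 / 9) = 14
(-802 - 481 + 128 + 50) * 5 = -5525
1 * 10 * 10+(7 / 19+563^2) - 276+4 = 6019150 / 19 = 316797.37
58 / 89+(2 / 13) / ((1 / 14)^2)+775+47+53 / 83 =853.44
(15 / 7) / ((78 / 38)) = 1.04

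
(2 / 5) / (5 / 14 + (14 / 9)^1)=252 / 1205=0.21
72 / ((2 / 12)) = 432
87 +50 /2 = 112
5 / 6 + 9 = 59 / 6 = 9.83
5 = 5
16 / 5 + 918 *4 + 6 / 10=18379 / 5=3675.80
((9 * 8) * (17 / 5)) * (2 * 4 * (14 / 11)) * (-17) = -2330496 / 55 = -42372.65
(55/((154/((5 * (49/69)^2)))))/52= 8575/495144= 0.02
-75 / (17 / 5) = -375 / 17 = -22.06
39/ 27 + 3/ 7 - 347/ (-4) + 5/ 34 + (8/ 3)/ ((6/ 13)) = 405043/ 4284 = 94.55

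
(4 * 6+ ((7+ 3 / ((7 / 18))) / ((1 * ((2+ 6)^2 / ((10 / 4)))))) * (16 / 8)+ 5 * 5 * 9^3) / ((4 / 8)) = 8176067 / 224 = 36500.30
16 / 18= 8 / 9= 0.89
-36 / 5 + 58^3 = 975524 / 5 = 195104.80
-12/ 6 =-2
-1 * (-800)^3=512000000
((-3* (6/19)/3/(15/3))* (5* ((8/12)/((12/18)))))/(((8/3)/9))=-1.07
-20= -20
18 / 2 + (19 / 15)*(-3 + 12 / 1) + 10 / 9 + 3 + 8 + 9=1868 / 45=41.51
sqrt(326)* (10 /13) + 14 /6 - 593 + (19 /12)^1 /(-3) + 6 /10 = -576.71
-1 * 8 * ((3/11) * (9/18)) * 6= -72/11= -6.55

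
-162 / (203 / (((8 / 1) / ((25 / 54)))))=-69984 / 5075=-13.79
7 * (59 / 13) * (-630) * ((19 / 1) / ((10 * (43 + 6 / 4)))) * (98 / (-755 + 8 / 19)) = 3467044 / 31239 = 110.98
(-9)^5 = -59049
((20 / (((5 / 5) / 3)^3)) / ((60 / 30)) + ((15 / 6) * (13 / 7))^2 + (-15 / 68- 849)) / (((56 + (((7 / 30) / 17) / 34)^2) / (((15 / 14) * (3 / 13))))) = -184862897878500 / 75079900240891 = -2.46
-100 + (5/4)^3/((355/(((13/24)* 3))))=-3634875/36352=-99.99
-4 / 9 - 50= -454 / 9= -50.44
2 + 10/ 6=11/ 3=3.67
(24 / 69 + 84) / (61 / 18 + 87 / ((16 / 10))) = 139680 / 95657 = 1.46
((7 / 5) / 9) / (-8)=-0.02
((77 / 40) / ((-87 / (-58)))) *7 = 539 / 60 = 8.98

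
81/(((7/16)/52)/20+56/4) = 1347840/232967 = 5.79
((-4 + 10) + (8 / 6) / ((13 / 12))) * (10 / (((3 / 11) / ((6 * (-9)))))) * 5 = -930600 / 13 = -71584.62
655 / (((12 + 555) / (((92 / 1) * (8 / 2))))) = 241040 / 567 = 425.11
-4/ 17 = -0.24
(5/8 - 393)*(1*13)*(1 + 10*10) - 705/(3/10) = -4140307/8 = -517538.38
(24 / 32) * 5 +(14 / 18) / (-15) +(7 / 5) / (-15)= 3.60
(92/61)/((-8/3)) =-69/122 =-0.57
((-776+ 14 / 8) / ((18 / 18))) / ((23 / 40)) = -30970 / 23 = -1346.52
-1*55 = -55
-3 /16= -0.19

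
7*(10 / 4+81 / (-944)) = 15953 / 944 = 16.90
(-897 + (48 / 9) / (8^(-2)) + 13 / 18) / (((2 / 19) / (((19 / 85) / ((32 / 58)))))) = -104574841 / 48960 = -2135.92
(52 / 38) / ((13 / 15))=30 / 19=1.58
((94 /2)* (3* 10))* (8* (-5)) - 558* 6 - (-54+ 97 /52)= -3104185 /52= -59695.87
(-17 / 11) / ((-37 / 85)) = 1445 / 407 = 3.55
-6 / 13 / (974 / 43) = -129 / 6331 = -0.02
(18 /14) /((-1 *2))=-9 /14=-0.64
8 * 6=48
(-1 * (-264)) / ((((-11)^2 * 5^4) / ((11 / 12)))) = 2 / 625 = 0.00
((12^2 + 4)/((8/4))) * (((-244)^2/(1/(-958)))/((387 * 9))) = -4220626112/3483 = -1211778.96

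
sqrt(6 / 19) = sqrt(114) / 19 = 0.56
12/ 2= 6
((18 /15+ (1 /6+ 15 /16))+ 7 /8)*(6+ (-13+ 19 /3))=-763 /360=-2.12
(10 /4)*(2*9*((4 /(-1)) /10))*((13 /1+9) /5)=-396 /5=-79.20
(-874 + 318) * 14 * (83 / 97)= -646072 / 97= -6660.54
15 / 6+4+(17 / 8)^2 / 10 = 4449 / 640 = 6.95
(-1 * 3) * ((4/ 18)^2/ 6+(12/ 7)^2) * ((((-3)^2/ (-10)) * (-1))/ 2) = -3509/ 882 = -3.98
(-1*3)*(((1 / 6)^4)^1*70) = -35 / 216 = -0.16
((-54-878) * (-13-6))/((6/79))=699466/3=233155.33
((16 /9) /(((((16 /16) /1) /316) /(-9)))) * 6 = -30336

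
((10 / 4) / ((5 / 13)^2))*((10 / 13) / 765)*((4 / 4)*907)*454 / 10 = 699.75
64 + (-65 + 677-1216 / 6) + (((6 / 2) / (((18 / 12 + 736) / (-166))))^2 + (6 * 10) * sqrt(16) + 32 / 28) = 32663909836 / 45688125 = 714.93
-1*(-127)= 127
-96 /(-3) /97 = 32 /97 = 0.33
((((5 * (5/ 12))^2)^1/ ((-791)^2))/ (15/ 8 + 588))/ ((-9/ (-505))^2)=159390625/ 4304874235662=0.00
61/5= 12.20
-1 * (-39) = 39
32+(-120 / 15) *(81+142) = -1752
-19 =-19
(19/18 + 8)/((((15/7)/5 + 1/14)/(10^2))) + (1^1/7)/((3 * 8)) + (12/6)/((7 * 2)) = 912875/504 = 1811.26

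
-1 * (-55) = 55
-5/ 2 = -2.50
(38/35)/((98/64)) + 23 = 40661/1715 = 23.71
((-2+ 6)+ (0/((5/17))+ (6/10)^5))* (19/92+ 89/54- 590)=-18616924079/7762500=-2398.32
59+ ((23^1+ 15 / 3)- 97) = -10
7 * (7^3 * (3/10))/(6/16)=9604/5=1920.80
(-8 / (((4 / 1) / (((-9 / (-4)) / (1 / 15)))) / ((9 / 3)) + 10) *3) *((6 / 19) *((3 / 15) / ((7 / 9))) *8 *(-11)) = 4618944 / 270389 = 17.08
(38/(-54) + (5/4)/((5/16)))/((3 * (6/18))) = 89/27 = 3.30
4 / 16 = 1 / 4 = 0.25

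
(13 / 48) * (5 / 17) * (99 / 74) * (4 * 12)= 6435 / 1258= 5.12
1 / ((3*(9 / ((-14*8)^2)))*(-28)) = -16.59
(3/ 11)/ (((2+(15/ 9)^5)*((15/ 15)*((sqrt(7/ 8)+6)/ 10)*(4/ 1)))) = 87480/ 11161601 - 3645*sqrt(14)/ 11161601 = 0.01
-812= -812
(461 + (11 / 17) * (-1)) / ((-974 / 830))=-3247790 / 8279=-392.29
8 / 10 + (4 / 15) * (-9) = -8 / 5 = -1.60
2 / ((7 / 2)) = 0.57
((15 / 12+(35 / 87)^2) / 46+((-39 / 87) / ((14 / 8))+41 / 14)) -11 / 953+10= 16844741789 / 1327239288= 12.69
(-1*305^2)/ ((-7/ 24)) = 2232600/ 7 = 318942.86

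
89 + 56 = 145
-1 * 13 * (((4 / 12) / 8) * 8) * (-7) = 91 / 3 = 30.33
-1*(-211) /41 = 5.15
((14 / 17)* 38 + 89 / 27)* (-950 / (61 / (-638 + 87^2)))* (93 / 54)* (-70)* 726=27449412462510500 / 83997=326790390877.18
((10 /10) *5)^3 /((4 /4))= 125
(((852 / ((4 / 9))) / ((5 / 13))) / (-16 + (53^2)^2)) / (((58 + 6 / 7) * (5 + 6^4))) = 58149 / 7048973209300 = 0.00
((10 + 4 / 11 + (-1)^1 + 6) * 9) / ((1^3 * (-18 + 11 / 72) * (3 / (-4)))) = 146016 / 14135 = 10.33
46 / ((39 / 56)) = 66.05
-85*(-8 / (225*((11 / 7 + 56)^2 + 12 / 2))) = 6664 / 7321635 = 0.00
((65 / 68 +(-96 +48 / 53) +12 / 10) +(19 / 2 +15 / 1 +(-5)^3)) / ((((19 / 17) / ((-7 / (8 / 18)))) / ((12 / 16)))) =658808829 / 322240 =2044.47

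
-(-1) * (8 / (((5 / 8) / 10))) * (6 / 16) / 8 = 6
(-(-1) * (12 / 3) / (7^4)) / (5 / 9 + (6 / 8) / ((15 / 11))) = 720 / 477799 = 0.00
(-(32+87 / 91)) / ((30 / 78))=-2999 / 35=-85.69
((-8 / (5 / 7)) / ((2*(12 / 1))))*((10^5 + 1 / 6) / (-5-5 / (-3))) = 4200007 / 300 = 14000.02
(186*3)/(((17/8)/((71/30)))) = 52824/85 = 621.46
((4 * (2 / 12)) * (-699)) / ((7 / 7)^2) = -466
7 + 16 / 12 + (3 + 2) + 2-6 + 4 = 40 / 3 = 13.33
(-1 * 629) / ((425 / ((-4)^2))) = -592 / 25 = -23.68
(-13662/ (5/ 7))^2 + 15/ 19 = 365834479.03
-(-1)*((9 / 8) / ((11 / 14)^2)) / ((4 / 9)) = 4.10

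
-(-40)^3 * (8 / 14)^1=256000 / 7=36571.43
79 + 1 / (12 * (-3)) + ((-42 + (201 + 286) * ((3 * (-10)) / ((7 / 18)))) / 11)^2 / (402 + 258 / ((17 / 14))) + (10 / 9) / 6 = 176017231577 / 9213372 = 19104.54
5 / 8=0.62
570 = 570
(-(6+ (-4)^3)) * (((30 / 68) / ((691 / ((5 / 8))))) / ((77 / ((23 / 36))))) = 16675 / 86833824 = 0.00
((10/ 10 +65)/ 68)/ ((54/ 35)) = 385/ 612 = 0.63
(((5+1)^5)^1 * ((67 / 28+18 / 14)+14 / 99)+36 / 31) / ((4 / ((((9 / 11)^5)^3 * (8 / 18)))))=1622118225594862418076 / 9971091380395158937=162.68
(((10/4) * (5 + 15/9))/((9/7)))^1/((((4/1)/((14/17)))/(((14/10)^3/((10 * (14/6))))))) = 0.31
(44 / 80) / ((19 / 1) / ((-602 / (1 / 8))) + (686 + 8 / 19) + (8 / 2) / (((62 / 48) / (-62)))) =0.00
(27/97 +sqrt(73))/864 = 1/3104 +sqrt(73)/864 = 0.01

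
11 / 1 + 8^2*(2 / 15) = 19.53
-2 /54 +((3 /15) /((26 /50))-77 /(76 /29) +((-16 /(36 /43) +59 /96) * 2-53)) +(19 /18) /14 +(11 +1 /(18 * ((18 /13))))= -241806443 /2240784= -107.91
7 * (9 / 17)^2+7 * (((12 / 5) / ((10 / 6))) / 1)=87003 / 7225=12.04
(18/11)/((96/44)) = 3/4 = 0.75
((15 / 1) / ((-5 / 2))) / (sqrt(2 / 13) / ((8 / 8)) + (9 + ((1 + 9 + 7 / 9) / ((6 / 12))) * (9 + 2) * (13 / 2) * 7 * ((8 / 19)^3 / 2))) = -122361216388398 / 8395270605395251 + 22864298166 * sqrt(26) / 8395270605395251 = -0.01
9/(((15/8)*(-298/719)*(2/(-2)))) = 8628/745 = 11.58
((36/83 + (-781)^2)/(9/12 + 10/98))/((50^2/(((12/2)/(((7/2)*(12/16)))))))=5670201488/8663125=654.52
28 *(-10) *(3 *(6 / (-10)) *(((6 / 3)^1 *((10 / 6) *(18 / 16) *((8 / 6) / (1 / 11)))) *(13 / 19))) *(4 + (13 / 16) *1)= 3468465 / 38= 91275.39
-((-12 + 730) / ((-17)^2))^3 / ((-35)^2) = -370146232 / 29568522025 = -0.01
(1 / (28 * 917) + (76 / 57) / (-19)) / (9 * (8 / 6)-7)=-102647 / 7317660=-0.01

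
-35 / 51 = -0.69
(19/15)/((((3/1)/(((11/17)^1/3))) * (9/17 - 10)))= -209/21735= -0.01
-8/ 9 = -0.89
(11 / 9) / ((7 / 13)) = 143 / 63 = 2.27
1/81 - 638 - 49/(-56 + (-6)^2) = -1029571/1620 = -635.54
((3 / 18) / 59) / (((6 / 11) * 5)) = 11 / 10620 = 0.00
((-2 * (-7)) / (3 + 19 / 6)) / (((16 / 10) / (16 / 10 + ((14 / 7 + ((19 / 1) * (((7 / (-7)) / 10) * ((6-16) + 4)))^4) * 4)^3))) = 790718344231753450979172 / 1806640625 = 437673288915305.69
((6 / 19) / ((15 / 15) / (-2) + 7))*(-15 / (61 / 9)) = -1620 / 15067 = -0.11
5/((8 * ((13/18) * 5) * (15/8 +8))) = 18/1027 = 0.02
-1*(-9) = 9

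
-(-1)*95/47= 95/47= 2.02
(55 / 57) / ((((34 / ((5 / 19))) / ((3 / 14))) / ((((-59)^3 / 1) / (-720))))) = 11295845 / 24744384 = 0.46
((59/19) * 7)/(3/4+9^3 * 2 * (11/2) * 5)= 1652/3047277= 0.00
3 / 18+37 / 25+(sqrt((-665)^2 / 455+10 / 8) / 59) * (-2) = 247 / 150 - sqrt(657865) / 767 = 0.59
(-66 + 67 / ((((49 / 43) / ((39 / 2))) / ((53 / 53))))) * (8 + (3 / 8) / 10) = 68087913 / 7840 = 8684.68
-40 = -40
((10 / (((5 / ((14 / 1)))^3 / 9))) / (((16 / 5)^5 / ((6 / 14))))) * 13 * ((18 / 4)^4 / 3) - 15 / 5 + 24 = 4723796721 / 1048576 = 4504.96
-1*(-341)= 341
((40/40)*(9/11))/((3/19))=57/11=5.18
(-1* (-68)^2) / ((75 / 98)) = -453152 / 75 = -6042.03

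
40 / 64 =5 / 8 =0.62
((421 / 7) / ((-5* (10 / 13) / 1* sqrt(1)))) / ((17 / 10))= -5473 / 595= -9.20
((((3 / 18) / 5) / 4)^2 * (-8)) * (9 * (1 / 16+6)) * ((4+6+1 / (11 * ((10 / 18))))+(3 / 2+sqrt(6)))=-124451 / 352000 - 97 * sqrt(6) / 3200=-0.43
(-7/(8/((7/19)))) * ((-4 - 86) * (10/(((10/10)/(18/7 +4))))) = 36225/19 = 1906.58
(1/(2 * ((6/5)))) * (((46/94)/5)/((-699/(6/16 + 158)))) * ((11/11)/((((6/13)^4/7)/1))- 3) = -5712772499/4087438848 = -1.40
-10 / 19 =-0.53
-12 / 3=-4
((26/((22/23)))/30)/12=299/3960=0.08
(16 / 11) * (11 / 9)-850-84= -932.22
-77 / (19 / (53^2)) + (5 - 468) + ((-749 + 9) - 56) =-240214 / 19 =-12642.84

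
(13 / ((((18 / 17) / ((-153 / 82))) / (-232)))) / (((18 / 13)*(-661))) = -1416389 / 243909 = -5.81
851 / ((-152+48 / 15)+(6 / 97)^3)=-3883423615 / 679027632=-5.72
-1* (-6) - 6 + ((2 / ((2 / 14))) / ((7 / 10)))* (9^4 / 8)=16402.50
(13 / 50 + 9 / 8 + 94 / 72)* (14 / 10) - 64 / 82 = 1101941 / 369000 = 2.99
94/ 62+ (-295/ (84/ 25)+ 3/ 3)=-222073/ 2604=-85.28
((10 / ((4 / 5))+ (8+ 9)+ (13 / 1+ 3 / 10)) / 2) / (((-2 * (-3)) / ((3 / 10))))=107 / 100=1.07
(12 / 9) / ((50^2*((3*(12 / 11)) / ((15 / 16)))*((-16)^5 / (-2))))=11 / 37748736000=0.00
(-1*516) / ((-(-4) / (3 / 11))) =-387 / 11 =-35.18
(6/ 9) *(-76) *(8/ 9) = -1216/ 27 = -45.04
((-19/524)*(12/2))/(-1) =57/262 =0.22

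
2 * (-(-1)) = 2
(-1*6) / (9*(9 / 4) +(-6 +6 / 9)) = -72 / 179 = -0.40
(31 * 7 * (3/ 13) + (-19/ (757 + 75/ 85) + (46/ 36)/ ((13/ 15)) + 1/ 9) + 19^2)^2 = 386910192863313025/ 2272339175184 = 170269.56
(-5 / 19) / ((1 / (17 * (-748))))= 63580 / 19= 3346.32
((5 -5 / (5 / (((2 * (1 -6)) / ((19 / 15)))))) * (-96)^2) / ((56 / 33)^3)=3234330 / 133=24318.27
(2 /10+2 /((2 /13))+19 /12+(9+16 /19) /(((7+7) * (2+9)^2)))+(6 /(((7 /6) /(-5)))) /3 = 545791 /87780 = 6.22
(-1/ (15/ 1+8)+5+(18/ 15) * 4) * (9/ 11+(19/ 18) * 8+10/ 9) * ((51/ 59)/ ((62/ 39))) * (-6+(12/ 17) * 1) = -12256218/ 42067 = -291.35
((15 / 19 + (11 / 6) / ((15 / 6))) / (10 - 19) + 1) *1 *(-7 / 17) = -14917 / 43605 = -0.34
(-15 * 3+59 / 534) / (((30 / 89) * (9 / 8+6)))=-47942 / 2565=-18.69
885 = 885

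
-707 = -707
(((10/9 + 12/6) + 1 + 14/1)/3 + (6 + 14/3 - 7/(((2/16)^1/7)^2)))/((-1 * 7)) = 592253/189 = 3133.61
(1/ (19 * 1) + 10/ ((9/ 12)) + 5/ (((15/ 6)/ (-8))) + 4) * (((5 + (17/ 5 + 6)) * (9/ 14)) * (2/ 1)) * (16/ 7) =273024/ 4655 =58.65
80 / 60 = 4 / 3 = 1.33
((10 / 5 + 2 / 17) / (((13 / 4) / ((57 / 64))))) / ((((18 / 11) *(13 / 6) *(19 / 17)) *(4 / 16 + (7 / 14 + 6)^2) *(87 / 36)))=594 / 416585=0.00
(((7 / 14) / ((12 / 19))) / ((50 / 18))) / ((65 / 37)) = 0.16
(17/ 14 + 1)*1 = 31/ 14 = 2.21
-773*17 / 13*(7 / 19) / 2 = -91987 / 494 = -186.21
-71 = -71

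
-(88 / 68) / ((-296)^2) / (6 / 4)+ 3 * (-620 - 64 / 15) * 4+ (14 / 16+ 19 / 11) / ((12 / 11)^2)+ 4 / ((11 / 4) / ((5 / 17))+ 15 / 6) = -79306169736019 / 10590145920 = -7488.68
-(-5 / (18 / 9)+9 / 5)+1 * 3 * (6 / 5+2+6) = 283 / 10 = 28.30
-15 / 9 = -5 / 3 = -1.67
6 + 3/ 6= 13/ 2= 6.50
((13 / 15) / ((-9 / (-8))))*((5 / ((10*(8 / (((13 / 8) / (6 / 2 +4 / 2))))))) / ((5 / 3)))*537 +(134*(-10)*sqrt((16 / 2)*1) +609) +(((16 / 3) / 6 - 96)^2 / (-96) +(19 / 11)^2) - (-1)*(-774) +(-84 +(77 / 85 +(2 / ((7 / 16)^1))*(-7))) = -2680*sqrt(2) - 366190108733 / 999702000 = -4156.39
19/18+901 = 16237/18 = 902.06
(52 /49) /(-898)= -26 /22001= -0.00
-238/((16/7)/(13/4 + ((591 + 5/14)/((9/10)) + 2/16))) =-39610459/576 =-68768.16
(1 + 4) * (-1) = -5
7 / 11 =0.64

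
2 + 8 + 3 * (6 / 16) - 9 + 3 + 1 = 6.12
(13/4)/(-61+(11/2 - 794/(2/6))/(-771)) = -10023/178618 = -0.06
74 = 74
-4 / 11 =-0.36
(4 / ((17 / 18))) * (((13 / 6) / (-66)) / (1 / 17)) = -26 / 11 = -2.36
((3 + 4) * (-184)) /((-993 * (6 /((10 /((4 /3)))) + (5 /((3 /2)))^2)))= 2415 /22177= 0.11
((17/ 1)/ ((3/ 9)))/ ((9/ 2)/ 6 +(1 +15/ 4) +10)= 102/ 31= 3.29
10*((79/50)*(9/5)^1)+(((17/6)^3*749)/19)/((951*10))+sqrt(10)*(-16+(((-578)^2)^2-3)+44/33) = 5568328673/195145200+334836357115*sqrt(10)/3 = 352948510667.51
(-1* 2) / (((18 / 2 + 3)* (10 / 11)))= -11 / 60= -0.18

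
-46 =-46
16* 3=48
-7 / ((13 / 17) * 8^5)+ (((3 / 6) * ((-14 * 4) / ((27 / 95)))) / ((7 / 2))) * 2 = -647498893 / 11501568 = -56.30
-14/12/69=-7/414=-0.02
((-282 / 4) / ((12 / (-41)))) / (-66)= -1927 / 528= -3.65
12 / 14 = 6 / 7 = 0.86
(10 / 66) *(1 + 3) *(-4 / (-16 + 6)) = 8 / 33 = 0.24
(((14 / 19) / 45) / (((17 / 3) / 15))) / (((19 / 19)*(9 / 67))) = 938 / 2907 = 0.32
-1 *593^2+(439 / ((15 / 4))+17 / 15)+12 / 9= -5272942 / 15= -351529.47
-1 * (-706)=706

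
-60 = -60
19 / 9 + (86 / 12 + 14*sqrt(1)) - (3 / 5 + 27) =-389 / 90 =-4.32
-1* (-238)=238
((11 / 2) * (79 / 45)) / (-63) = -869 / 5670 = -0.15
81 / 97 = 0.84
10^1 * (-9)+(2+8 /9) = -784 /9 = -87.11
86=86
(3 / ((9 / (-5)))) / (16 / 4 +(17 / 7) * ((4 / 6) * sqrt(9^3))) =-35 / 1002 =-0.03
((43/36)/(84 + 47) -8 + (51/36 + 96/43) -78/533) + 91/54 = -34955183/12471462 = -2.80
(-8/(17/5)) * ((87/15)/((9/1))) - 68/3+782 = 115946/153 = 757.82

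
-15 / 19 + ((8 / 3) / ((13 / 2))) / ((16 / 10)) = -395 / 741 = -0.53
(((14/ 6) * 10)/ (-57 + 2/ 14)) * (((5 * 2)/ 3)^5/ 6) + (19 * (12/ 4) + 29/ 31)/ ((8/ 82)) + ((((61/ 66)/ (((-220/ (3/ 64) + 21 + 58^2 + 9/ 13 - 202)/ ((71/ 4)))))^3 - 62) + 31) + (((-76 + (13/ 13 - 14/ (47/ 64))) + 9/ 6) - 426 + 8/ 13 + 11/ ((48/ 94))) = 43892869132612315243019291297161/ 1146483133151834942605975781376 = 38.28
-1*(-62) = 62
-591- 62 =-653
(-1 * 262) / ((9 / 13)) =-3406 / 9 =-378.44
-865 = -865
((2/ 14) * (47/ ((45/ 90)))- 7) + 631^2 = 2787172/ 7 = 398167.43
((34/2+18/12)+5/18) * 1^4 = 169/9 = 18.78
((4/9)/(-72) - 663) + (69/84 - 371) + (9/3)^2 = -2322851/2268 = -1024.18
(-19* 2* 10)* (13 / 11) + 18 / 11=-4922 / 11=-447.45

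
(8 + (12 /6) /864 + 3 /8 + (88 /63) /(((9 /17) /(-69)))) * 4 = -58355 /84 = -694.70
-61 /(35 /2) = -122 /35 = -3.49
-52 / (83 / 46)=-2392 / 83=-28.82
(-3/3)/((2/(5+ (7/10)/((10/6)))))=-271/100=-2.71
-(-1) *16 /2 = 8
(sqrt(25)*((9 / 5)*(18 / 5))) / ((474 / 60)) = 324 / 79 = 4.10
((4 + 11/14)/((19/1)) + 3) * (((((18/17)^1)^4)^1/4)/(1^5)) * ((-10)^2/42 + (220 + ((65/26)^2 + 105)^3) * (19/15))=4435029765561015/2488257632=1782383.67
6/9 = 2/3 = 0.67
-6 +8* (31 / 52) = -1.23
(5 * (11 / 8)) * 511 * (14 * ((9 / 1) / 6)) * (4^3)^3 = 19339837440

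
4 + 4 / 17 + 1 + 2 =123 / 17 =7.24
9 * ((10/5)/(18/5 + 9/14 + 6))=420/239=1.76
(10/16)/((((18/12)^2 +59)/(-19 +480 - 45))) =208/49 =4.24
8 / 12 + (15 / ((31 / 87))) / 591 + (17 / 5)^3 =91700948 / 2290125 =40.04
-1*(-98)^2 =-9604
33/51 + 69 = 1184/17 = 69.65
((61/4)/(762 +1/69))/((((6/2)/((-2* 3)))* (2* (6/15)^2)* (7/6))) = -315675/2944424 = -0.11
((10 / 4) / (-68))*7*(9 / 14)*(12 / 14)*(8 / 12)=-45 / 476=-0.09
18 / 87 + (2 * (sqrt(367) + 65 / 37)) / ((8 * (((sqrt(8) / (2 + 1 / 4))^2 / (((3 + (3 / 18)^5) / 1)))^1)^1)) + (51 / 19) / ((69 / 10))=32951395553 / 23047421952 + 23329 * sqrt(367) / 49152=10.52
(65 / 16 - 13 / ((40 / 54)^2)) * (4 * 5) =-1963 / 5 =-392.60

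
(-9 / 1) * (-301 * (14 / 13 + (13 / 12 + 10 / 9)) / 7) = 1266.02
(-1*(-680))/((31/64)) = 43520/31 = 1403.87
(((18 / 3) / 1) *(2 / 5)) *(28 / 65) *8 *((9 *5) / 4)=6048 / 65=93.05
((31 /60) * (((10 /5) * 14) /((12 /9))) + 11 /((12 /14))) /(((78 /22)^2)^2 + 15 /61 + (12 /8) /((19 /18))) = 24112833899 /162573871860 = 0.15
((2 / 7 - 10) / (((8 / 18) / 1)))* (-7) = 153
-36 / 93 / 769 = -12 / 23839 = -0.00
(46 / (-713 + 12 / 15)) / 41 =-230 / 146001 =-0.00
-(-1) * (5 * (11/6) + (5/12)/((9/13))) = 1055/108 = 9.77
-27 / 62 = -0.44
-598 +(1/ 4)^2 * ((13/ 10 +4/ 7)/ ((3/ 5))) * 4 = -100333/ 168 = -597.22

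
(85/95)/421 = 17/7999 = 0.00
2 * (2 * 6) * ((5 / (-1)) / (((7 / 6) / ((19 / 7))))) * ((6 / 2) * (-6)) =246240 / 49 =5025.31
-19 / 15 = -1.27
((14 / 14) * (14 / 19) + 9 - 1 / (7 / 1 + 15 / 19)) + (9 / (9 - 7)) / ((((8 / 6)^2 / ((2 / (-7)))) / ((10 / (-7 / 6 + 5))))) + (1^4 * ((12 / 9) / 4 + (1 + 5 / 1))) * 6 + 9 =12387159 / 226366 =54.72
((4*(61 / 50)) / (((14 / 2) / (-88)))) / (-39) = 10736 / 6825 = 1.57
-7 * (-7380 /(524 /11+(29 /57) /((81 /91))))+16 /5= 13157455492 /12241685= 1074.81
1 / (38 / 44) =22 / 19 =1.16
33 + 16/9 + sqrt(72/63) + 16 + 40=2 * sqrt(14)/7 + 817/9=91.85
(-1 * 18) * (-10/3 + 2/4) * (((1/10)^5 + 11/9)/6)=18700153/1800000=10.39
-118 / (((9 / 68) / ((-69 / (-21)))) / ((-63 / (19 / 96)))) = 932473.26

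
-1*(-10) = 10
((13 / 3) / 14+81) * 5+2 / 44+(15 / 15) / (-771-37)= 75889553 / 186648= 406.59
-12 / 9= -4 / 3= -1.33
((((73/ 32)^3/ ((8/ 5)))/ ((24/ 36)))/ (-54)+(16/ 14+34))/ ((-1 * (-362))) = 2307931669/ 23913824256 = 0.10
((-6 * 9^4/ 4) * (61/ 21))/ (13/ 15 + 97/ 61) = -366202215/ 31472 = -11635.81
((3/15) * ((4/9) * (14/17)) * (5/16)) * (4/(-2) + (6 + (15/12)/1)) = 49/408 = 0.12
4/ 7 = 0.57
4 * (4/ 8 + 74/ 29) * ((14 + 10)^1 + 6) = 10620/ 29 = 366.21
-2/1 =-2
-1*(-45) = 45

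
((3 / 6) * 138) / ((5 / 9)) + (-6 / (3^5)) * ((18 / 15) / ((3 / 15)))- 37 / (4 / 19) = -27917 / 540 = -51.70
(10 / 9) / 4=5 / 18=0.28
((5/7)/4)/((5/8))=2/7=0.29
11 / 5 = 2.20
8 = 8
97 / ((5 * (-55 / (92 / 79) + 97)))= 8924 / 22895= 0.39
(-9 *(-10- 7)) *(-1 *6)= -918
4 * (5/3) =20/3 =6.67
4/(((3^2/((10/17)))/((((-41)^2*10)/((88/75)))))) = 2101250/561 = 3745.54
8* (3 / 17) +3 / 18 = 161 / 102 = 1.58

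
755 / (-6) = -755 / 6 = -125.83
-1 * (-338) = 338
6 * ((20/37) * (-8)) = -960/37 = -25.95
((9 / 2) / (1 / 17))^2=23409 / 4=5852.25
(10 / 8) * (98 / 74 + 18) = 3575 / 148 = 24.16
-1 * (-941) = 941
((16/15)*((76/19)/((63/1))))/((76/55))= 176/3591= 0.05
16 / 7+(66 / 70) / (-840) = 2.28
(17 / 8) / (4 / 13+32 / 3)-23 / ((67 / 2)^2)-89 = -1365298705 / 15370336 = -88.83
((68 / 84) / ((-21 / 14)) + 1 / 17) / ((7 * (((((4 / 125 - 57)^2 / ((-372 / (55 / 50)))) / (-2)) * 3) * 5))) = -3991250000 / 4181789497347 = -0.00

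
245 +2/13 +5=3252/13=250.15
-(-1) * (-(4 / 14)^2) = -4 / 49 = -0.08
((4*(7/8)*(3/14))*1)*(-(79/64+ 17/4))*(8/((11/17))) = -17901/352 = -50.86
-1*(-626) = 626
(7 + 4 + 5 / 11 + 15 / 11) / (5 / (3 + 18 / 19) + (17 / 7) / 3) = 14805 / 2398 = 6.17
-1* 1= -1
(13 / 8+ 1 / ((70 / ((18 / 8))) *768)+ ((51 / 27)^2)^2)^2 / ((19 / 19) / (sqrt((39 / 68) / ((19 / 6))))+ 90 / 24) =592493321444708307637 / 6548828412460400640 - 45576409341900639049 *sqrt(8398) / 73674319640179507200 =33.78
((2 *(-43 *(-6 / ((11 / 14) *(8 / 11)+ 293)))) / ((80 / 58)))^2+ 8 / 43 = 3651783963 / 2017667500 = 1.81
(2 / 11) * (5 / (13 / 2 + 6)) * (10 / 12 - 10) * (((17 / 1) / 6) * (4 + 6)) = -170 / 9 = -18.89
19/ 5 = 3.80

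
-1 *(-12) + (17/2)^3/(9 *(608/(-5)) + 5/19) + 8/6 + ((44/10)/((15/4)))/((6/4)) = 2535968369/187097400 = 13.55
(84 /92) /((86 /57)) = 1197 /1978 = 0.61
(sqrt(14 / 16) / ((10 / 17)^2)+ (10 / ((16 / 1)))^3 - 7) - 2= -4483 / 512+ 289 *sqrt(14) / 400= -6.05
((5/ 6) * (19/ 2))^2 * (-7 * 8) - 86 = -64723/ 18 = -3595.72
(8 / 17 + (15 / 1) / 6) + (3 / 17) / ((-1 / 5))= 71 / 34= 2.09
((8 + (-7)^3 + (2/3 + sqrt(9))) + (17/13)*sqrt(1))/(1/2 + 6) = -25742/507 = -50.77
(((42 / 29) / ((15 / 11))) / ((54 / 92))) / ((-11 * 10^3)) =-161 / 978750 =-0.00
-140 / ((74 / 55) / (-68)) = 261800 / 37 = 7075.68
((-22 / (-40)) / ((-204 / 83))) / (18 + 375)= -913 / 1603440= -0.00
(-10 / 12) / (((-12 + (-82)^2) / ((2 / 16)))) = -5 / 322176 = -0.00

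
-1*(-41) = 41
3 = 3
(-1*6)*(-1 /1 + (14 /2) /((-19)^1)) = 156 /19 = 8.21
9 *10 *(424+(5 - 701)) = -24480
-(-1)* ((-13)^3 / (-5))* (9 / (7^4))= 19773 / 12005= 1.65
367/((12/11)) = 336.42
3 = 3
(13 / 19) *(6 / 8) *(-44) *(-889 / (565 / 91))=34705671 / 10735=3232.95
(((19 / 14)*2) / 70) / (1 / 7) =19 / 70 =0.27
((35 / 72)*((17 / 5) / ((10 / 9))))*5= 119 / 16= 7.44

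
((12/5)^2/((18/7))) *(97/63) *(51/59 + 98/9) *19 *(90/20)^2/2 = 11502163/1475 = 7798.08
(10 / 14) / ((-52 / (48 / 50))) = -6 / 455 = -0.01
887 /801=1.11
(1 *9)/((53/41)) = 6.96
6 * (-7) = -42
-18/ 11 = -1.64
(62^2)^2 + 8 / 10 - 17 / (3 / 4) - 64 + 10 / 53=11747119006 / 795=14776250.32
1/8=0.12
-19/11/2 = -19/22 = -0.86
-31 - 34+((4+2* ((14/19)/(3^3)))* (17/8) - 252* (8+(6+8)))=-2872997/513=-5600.38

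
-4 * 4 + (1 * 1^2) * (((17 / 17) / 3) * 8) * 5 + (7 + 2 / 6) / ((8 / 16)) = 12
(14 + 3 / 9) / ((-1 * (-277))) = 43 / 831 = 0.05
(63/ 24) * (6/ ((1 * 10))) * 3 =189/ 40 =4.72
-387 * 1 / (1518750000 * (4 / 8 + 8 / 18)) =-0.00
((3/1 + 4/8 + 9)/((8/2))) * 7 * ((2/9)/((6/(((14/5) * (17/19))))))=2.03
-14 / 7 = -2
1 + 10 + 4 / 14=79 / 7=11.29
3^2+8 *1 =17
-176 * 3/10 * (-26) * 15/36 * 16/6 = 4576/3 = 1525.33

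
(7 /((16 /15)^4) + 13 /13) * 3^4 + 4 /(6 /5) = 102693733 /196608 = 522.33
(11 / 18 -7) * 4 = -230 / 9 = -25.56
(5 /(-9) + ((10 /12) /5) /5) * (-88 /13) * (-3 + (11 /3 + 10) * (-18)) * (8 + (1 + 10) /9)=-14246452 /1755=-8117.64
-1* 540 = -540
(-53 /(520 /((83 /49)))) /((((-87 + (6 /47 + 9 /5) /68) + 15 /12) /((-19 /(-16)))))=804593 /336417536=0.00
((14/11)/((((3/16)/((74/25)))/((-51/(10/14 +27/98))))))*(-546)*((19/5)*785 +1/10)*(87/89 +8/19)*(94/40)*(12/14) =97396808654972736/20503375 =4750281778.24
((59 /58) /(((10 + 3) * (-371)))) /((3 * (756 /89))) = -5251 /634436712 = -0.00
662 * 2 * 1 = 1324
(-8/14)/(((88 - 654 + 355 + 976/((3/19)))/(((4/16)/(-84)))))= 0.00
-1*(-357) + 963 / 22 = 8817 / 22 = 400.77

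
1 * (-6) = -6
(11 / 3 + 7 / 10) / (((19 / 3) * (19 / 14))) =0.51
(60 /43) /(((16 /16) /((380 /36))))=1900 /129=14.73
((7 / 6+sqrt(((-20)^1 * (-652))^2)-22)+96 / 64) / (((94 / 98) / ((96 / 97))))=61249216 / 4559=13434.79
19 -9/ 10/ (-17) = 19.05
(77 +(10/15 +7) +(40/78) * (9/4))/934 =3347/36426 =0.09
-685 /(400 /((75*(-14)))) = 14385 /8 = 1798.12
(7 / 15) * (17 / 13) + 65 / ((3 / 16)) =22573 / 65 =347.28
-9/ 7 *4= -36/ 7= -5.14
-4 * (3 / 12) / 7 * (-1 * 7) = 1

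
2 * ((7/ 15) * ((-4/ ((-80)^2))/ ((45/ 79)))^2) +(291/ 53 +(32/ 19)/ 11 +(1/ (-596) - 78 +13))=-3809026065135786049/ 64170390240000000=-59.36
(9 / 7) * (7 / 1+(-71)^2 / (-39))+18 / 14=-14187 / 91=-155.90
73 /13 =5.62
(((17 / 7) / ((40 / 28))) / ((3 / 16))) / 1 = 136 / 15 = 9.07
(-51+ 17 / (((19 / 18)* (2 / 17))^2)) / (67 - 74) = -379542 / 2527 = -150.19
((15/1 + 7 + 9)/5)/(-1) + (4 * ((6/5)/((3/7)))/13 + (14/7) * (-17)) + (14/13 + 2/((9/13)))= -20693/585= -35.37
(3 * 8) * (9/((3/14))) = 1008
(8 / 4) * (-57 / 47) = -114 / 47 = -2.43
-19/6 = -3.17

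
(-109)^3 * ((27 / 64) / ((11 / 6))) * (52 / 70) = -1363665537 / 6160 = -221374.28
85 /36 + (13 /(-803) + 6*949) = 164669939 /28908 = 5696.34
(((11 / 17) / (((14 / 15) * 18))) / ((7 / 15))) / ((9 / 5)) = 0.05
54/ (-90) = -3/ 5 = -0.60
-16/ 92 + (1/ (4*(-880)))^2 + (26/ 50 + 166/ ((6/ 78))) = 615083741207/ 284979200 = 2158.35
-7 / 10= -0.70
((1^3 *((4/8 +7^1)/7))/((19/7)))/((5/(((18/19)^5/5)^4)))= 19122354324594117261656064/446380934808358253546097761875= 0.00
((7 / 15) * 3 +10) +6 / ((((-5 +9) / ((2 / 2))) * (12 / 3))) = 471 / 40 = 11.78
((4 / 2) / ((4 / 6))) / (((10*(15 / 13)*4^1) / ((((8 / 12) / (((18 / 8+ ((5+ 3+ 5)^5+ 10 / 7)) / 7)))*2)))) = 1274 / 779723025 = 0.00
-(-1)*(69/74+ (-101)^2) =754943/74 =10201.93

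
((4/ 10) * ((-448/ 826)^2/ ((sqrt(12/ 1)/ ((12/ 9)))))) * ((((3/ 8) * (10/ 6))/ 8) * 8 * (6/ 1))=1024 * sqrt(3)/ 10443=0.17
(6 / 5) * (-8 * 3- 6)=-36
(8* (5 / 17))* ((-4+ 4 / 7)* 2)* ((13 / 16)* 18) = -28080 / 119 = -235.97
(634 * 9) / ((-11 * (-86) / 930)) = 2653290 / 473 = 5609.49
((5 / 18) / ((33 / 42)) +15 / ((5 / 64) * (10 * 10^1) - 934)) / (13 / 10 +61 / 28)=0.10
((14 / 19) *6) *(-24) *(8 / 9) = -1792 / 19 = -94.32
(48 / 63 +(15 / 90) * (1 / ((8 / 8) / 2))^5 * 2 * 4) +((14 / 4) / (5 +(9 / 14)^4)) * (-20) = 41563024 / 1390487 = 29.89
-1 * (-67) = 67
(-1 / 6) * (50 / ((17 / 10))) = -4.90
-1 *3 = -3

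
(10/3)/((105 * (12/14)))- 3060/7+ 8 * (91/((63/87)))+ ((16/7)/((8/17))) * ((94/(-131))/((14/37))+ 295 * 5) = 1338548663/173313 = 7723.30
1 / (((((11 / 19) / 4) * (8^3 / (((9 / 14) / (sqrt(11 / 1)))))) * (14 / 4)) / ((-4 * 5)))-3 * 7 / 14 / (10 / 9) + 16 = 293 / 20-855 * sqrt(11) / 189728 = 14.64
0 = 0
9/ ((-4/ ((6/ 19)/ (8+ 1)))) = -0.08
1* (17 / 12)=17 / 12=1.42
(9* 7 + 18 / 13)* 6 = 386.31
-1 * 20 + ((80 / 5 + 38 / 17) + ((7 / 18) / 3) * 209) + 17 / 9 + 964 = 909937 / 918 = 991.22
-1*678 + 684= 6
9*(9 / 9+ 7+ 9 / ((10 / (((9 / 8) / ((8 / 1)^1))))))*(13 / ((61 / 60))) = 1825551 / 1952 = 935.22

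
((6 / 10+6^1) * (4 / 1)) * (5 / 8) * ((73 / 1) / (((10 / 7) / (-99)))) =-1669437 / 20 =-83471.85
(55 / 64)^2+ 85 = 351185 / 4096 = 85.74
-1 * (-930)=930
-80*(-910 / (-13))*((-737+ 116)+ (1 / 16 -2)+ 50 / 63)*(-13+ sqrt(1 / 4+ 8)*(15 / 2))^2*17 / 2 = 2699646158825 / 144 -17324217625*sqrt(33) / 6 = 2160867194.77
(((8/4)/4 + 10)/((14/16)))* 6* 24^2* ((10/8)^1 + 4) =217728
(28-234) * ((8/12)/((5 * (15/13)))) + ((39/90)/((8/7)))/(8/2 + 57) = -5226091/219600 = -23.80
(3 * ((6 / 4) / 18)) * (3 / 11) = 3 / 44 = 0.07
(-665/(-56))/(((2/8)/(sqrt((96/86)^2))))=2280/43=53.02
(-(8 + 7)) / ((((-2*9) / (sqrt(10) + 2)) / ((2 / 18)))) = 0.48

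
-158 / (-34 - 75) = 158 / 109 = 1.45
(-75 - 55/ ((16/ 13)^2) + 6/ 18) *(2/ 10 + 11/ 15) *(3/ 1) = -596603/ 1920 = -310.73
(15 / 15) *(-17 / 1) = -17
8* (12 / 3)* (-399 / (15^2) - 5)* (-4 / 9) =65024 / 675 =96.33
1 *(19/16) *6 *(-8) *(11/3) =-209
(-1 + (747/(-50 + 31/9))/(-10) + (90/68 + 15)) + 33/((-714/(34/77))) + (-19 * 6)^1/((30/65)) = -401542203/1745135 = -230.09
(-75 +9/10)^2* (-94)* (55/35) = -811071.08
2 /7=0.29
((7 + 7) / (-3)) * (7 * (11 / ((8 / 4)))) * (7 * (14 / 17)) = -52822 / 51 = -1035.73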